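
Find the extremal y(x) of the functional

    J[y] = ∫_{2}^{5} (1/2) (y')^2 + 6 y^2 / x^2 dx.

The Lagrangian is L = (1/2) (y')^2 + 6 y^2 / x^2.
Compute ∂L/∂y = 12y/x^2, ∂L/∂y' = y'.
The Euler-Lagrange equation d/dx(∂L/∂y') − ∂L/∂y = 0 reduces to
    y'' − 12/x^2 · y = 0  (x > 0).
Its general solution is
    y(x) = A x^4 + B x^(-3),
with A, B fixed by the endpoint conditions.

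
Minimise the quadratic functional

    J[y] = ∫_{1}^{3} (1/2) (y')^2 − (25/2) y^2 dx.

The Lagrangian is L = (1/2) (y')^2 − (25/2) y^2.
Compute ∂L/∂y = -25y, ∂L/∂y' = y'.
The Euler-Lagrange equation d/dx(∂L/∂y') − ∂L/∂y = 0 reduces to
    y'' + 25 y = 0.
Its general solution is
    y(x) = A sin(5x) + B cos(5x),
with A, B fixed by the endpoint conditions.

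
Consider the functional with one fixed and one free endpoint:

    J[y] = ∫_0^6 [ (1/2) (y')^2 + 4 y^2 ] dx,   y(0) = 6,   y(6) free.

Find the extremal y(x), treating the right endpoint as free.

The Lagrangian L = (1/2) (y')^2 + 4 y^2 gives
    ∂L/∂y = 8 y,   ∂L/∂y' = y'.
Euler-Lagrange: y'' − 8 y = 0.
With k = sqrt(8), the general solution is
    y(x) = A cosh(sqrt(8) x) + B sinh(sqrt(8) x).
Fixed left endpoint y(0) = 6 ⇒ A = 6.
The right endpoint x = 6 is free, so the natural (transversality) condition is ∂L/∂y' |_{x=6} = 0, i.e. y'(6) = 0.
Compute y'(x) = A k sinh(k x) + B k cosh(k x), so
    y'(6) = A k sinh(k·6) + B k cosh(k·6) = 0
    ⇒ B = −A tanh(k·6) = − 6 tanh(sqrt(8)·6).
Therefore the extremal is
    y(x) = 6 cosh(sqrt(8) x) − 6 tanh(sqrt(8)·6) sinh(sqrt(8) x).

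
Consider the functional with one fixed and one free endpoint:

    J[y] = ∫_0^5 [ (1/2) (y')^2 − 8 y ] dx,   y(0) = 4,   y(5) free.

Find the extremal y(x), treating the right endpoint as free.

The Lagrangian L = (1/2) (y')^2 − 8 y gives
    ∂L/∂y = −8,   ∂L/∂y' = y'.
Euler-Lagrange: d/dx(y') − (−8) = 0, i.e. y'' + 8 = 0, so
    y(x) = −(8/2) x^2 + C1 x + C2.
Fixed left endpoint y(0) = 4 ⇒ C2 = 4.
The right endpoint x = 5 is free, so the natural (transversality) condition is ∂L/∂y' |_{x=5} = 0, i.e. y'(5) = 0.
Compute y'(x) = −8 x + C1, so y'(5) = −40 + C1 = 0 ⇒ C1 = 40.
Therefore the extremal is
    y(x) = −4 x^2 + 40 x + 4.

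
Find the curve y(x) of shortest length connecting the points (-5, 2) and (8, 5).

Arc-length functional: J[y] = ∫ sqrt(1 + (y')^2) dx.
Lagrangian L = sqrt(1 + (y')^2) has no explicit y dependence, so ∂L/∂y = 0 and the Euler-Lagrange equation gives
    d/dx( y' / sqrt(1 + (y')^2) ) = 0  ⇒  y' / sqrt(1 + (y')^2) = const.
Hence y' is constant, so y(x) is affine.
Fitting the endpoints (-5, 2) and (8, 5):
    slope m = (5 − 2) / (8 − (-5)) = 3/13,
    intercept c = 2 − m·(-5) = 41/13.
Extremal: y(x) = (3/13) x + 41/13.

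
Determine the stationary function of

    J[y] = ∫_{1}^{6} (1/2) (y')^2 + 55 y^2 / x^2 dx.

The Lagrangian is L = (1/2) (y')^2 + 55 y^2 / x^2.
Compute ∂L/∂y = 110y/x^2, ∂L/∂y' = y'.
The Euler-Lagrange equation d/dx(∂L/∂y') − ∂L/∂y = 0 reduces to
    y'' − 110/x^2 · y = 0  (x > 0).
Its general solution is
    y(x) = A x^11 + B x^(-10),
with A, B fixed by the endpoint conditions.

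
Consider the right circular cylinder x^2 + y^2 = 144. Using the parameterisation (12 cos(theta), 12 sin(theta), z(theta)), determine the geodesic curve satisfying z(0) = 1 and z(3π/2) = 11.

Parameterise the cylinder of radius R = 12 as
    r(θ) = (12 cos θ, 12 sin θ, z(θ)).
The arc-length element is
    ds = sqrt(144 + (dz/dθ)^2) dθ,
so the Lagrangian is L = sqrt(144 + z'^2).
L depends on z' only, not on z or θ, so ∂L/∂z = 0 and
    ∂L/∂z' = z' / sqrt(144 + z'^2).
The Euler-Lagrange equation gives
    d/dθ( z' / sqrt(144 + z'^2) ) = 0,
so z' is constant. Integrating once:
    z(θ) = a θ + b,
a helix on the cylinder (a straight line when the cylinder is unrolled). The constants a, b are determined by the endpoint conditions.
With endpoint conditions z(0) = 1 and z(3π/2) = 11: from z(0) = b we get b = 1, and a·3π/2 + 1 = 11 gives a = 20/(3π), so
    z(θ) = (20/(3π)) θ + 1.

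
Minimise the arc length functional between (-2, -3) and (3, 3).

Arc-length functional: J[y] = ∫ sqrt(1 + (y')^2) dx.
Lagrangian L = sqrt(1 + (y')^2) has no explicit y dependence, so ∂L/∂y = 0 and the Euler-Lagrange equation gives
    d/dx( y' / sqrt(1 + (y')^2) ) = 0  ⇒  y' / sqrt(1 + (y')^2) = const.
Hence y' is constant, so y(x) is affine.
Fitting the endpoints (-2, -3) and (3, 3):
    slope m = (3 − (-3)) / (3 − (-2)) = 6/5,
    intercept c = (-3) − m·(-2) = -3/5.
Extremal: y(x) = (6/5) x - 3/5.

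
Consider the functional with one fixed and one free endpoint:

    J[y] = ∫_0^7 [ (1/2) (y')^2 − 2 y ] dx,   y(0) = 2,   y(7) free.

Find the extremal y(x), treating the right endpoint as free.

The Lagrangian L = (1/2) (y')^2 − 2 y gives
    ∂L/∂y = −2,   ∂L/∂y' = y'.
Euler-Lagrange: d/dx(y') − (−2) = 0, i.e. y'' + 2 = 0, so
    y(x) = −(2/2) x^2 + C1 x + C2.
Fixed left endpoint y(0) = 2 ⇒ C2 = 2.
The right endpoint x = 7 is free, so the natural (transversality) condition is ∂L/∂y' |_{x=7} = 0, i.e. y'(7) = 0.
Compute y'(x) = −2 x + C1, so y'(7) = −14 + C1 = 0 ⇒ C1 = 14.
Therefore the extremal is
    y(x) = −x^2 + 14 x + 2.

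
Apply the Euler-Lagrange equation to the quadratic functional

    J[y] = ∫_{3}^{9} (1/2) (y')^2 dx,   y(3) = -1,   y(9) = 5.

The Lagrangian is L = (1/2) (y')^2.
Compute ∂L/∂y = 0, ∂L/∂y' = y'.
The Euler-Lagrange equation d/dx(∂L/∂y') − ∂L/∂y = 0 reduces to
    y'' = 0.
Its general solution is
    y(x) = A x + B,
with A, B fixed by the endpoint conditions.
Applying the endpoint conditions y(3) = -1 and y(9) = 5: solve A·3 + B = -1 and A·9 + B = 5. Subtracting gives A(9 − 3) = 5 − -1, so A = 1, and B = -1 − A·3 = -4. Therefore
    y(x) = x - 4.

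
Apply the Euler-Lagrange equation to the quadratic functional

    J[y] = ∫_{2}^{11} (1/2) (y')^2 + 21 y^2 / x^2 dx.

The Lagrangian is L = (1/2) (y')^2 + 21 y^2 / x^2.
Compute ∂L/∂y = 42y/x^2, ∂L/∂y' = y'.
The Euler-Lagrange equation d/dx(∂L/∂y') − ∂L/∂y = 0 reduces to
    y'' − 42/x^2 · y = 0  (x > 0).
Its general solution is
    y(x) = A x^7 + B x^(-6),
with A, B fixed by the endpoint conditions.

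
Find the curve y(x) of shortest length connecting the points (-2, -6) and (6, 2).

Arc-length functional: J[y] = ∫ sqrt(1 + (y')^2) dx.
Lagrangian L = sqrt(1 + (y')^2) has no explicit y dependence, so ∂L/∂y = 0 and the Euler-Lagrange equation gives
    d/dx( y' / sqrt(1 + (y')^2) ) = 0  ⇒  y' / sqrt(1 + (y')^2) = const.
Hence y' is constant, so y(x) is affine.
Fitting the endpoints (-2, -6) and (6, 2):
    slope m = (2 − (-6)) / (6 − (-2)) = 1,
    intercept c = (-6) − m·(-2) = -4.
Extremal: y(x) = x - 4.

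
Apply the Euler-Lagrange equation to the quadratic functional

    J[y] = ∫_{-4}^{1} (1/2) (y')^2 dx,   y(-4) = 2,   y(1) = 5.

The Lagrangian is L = (1/2) (y')^2.
Compute ∂L/∂y = 0, ∂L/∂y' = y'.
The Euler-Lagrange equation d/dx(∂L/∂y') − ∂L/∂y = 0 reduces to
    y'' = 0.
Its general solution is
    y(x) = A x + B,
with A, B fixed by the endpoint conditions.
Applying the endpoint conditions y(-4) = 2 and y(1) = 5: solve A·-4 + B = 2 and A·1 + B = 5. Subtracting gives A(1 − -4) = 5 − 2, so A = 3/5, and B = 2 − A·-4 = 22/5. Therefore
    y(x) = (3/5) x + 22/5.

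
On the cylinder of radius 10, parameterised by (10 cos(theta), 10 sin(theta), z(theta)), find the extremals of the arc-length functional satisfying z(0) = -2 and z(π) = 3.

Parameterise the cylinder of radius R = 10 as
    r(θ) = (10 cos θ, 10 sin θ, z(θ)).
The arc-length element is
    ds = sqrt(100 + (dz/dθ)^2) dθ,
so the Lagrangian is L = sqrt(100 + z'^2).
L depends on z' only, not on z or θ, so ∂L/∂z = 0 and
    ∂L/∂z' = z' / sqrt(100 + z'^2).
The Euler-Lagrange equation gives
    d/dθ( z' / sqrt(100 + z'^2) ) = 0,
so z' is constant. Integrating once:
    z(θ) = a θ + b,
a helix on the cylinder (a straight line when the cylinder is unrolled). The constants a, b are determined by the endpoint conditions.
With endpoint conditions z(0) = -2 and z(π) = 3: from z(0) = b we get b = -2, and a·π + -2 = 3 gives a = 5/π, so
    z(θ) = (5/π) θ − 2.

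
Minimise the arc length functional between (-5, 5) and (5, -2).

Arc-length functional: J[y] = ∫ sqrt(1 + (y')^2) dx.
Lagrangian L = sqrt(1 + (y')^2) has no explicit y dependence, so ∂L/∂y = 0 and the Euler-Lagrange equation gives
    d/dx( y' / sqrt(1 + (y')^2) ) = 0  ⇒  y' / sqrt(1 + (y')^2) = const.
Hence y' is constant, so y(x) is affine.
Fitting the endpoints (-5, 5) and (5, -2):
    slope m = ((-2) − 5) / (5 − (-5)) = -7/10,
    intercept c = 5 − m·(-5) = 3/2.
Extremal: y(x) = (-7/10) x + 3/2.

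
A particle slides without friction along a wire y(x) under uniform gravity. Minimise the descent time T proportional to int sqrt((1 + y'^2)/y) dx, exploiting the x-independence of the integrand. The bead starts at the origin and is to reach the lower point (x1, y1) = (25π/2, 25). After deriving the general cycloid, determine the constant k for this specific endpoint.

The Lagrangian L = sqrt((1 + y'^2) / y) has no explicit x dependence, so the Beltrami identity applies:
    L − y' ∂L/∂y' = C.
Compute ∂L/∂y' = y' / sqrt(y (1 + y'^2)).
Substitute:
    sqrt((1 + y'^2)/y) − y'·y' / sqrt(y (1 + y'^2))
    = (1 + y'^2) / sqrt(y (1 + y'^2)) − y'^2 / sqrt(y (1 + y'^2))
    = 1 / sqrt(y (1 + y'^2)) = C.
Squaring and rearranging gives the first integral
    y (1 + y'^2) = 1/C^2 =: k   (constant).
Solving this first-order ODE by the substitution
    y = (k/2)(1 − cos θ)
yields the cycloid parameterisation
    x(θ) = (k/2)(θ − sin θ),   y(θ) = (k/2)(1 − cos θ).
The constant k is fixed by the endpoint condition.
Now fit the given lower endpoint (x1, y1) = (25π/2, 25). At the bottom of the first arch (θ = π), the parametric equations give
    y(π) = (k/2)(1 − cos π) = k,
    x(π) = (k/2)(π − sin π) = kπ/2.
Matching y(π) = 25 gives k = 25, consistent with x(π) = 25π/2. Therefore the specific cycloid is
    x(θ) = (25/2)(θ − sin θ),   y(θ) = (25/2)(1 − cos θ).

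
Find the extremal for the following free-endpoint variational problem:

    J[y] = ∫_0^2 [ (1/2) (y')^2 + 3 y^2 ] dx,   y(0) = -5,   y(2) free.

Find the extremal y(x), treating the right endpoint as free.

The Lagrangian L = (1/2) (y')^2 + 3 y^2 gives
    ∂L/∂y = 6 y,   ∂L/∂y' = y'.
Euler-Lagrange: y'' − 6 y = 0.
With k = sqrt(6), the general solution is
    y(x) = A cosh(sqrt(6) x) + B sinh(sqrt(6) x).
Fixed left endpoint y(0) = -5 ⇒ A = -5.
The right endpoint x = 2 is free, so the natural (transversality) condition is ∂L/∂y' |_{x=2} = 0, i.e. y'(2) = 0.
Compute y'(x) = A k sinh(k x) + B k cosh(k x), so
    y'(2) = A k sinh(k·2) + B k cosh(k·2) = 0
    ⇒ B = −A tanh(k·2) = 5 tanh(sqrt(6)·2).
Therefore the extremal is
    y(x) = −5 cosh(sqrt(6) x) + 5 tanh(sqrt(6)·2) sinh(sqrt(6) x).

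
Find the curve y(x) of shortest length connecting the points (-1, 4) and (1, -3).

Arc-length functional: J[y] = ∫ sqrt(1 + (y')^2) dx.
Lagrangian L = sqrt(1 + (y')^2) has no explicit y dependence, so ∂L/∂y = 0 and the Euler-Lagrange equation gives
    d/dx( y' / sqrt(1 + (y')^2) ) = 0  ⇒  y' / sqrt(1 + (y')^2) = const.
Hence y' is constant, so y(x) is affine.
Fitting the endpoints (-1, 4) and (1, -3):
    slope m = ((-3) − 4) / (1 − (-1)) = -7/2,
    intercept c = 4 − m·(-1) = 1/2.
Extremal: y(x) = (-7/2) x + 1/2.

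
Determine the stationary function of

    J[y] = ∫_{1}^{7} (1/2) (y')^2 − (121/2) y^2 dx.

The Lagrangian is L = (1/2) (y')^2 − (121/2) y^2.
Compute ∂L/∂y = -121y, ∂L/∂y' = y'.
The Euler-Lagrange equation d/dx(∂L/∂y') − ∂L/∂y = 0 reduces to
    y'' + 121 y = 0.
Its general solution is
    y(x) = A sin(11x) + B cos(11x),
with A, B fixed by the endpoint conditions.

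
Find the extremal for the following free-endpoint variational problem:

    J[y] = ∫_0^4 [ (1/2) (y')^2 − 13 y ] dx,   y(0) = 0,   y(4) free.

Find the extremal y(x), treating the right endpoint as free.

The Lagrangian L = (1/2) (y')^2 − 13 y gives
    ∂L/∂y = −13,   ∂L/∂y' = y'.
Euler-Lagrange: d/dx(y') − (−13) = 0, i.e. y'' + 13 = 0, so
    y(x) = −(13/2) x^2 + C1 x + C2.
Fixed left endpoint y(0) = 0 ⇒ C2 = 0.
The right endpoint x = 4 is free, so the natural (transversality) condition is ∂L/∂y' |_{x=4} = 0, i.e. y'(4) = 0.
Compute y'(x) = −13 x + C1, so y'(4) = −52 + C1 = 0 ⇒ C1 = 52.
Therefore the extremal is
    y(x) = −(13/2) x^2 + 52 x.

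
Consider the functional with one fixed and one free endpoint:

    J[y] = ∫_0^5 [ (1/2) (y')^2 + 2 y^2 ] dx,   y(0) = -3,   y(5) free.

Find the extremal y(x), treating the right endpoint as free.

The Lagrangian L = (1/2) (y')^2 + 2 y^2 gives
    ∂L/∂y = 4 y,   ∂L/∂y' = y'.
Euler-Lagrange: y'' − 4 y = 0.
With k = 2, the general solution is
    y(x) = A cosh(2 x) + B sinh(2 x).
Fixed left endpoint y(0) = -3 ⇒ A = -3.
The right endpoint x = 5 is free, so the natural (transversality) condition is ∂L/∂y' |_{x=5} = 0, i.e. y'(5) = 0.
Compute y'(x) = A k sinh(k x) + B k cosh(k x), so
    y'(5) = A k sinh(k·5) + B k cosh(k·5) = 0
    ⇒ B = −A tanh(k·5) = 3 tanh(2·5).
Therefore the extremal is
    y(x) = −3 cosh(2 x) + 3 tanh(2·5) sinh(2 x).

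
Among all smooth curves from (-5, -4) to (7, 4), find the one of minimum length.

Arc-length functional: J[y] = ∫ sqrt(1 + (y')^2) dx.
Lagrangian L = sqrt(1 + (y')^2) has no explicit y dependence, so ∂L/∂y = 0 and the Euler-Lagrange equation gives
    d/dx( y' / sqrt(1 + (y')^2) ) = 0  ⇒  y' / sqrt(1 + (y')^2) = const.
Hence y' is constant, so y(x) is affine.
Fitting the endpoints (-5, -4) and (7, 4):
    slope m = (4 − (-4)) / (7 − (-5)) = 2/3,
    intercept c = (-4) − m·(-5) = -2/3.
Extremal: y(x) = (2/3) x - 2/3.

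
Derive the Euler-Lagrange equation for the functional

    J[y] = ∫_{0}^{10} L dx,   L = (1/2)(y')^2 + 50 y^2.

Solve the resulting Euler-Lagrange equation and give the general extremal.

The Lagrangian is L = (1/2)(y')^2 + 50 y^2.
∂L/∂y = 100y.
∂L/∂y' = y'.
The Euler-Lagrange equation d/dx(∂L/∂y') − ∂L/∂y = 0 becomes:
    y'' - 100 y = 0
General solution: y(x) = A e^(10x) + B e^(-10x), where A and B are arbitrary constants fixed by the endpoint conditions.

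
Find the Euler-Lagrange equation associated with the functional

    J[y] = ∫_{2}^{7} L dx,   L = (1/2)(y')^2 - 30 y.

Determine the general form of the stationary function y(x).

The Lagrangian is L = (1/2)(y')^2 - 30 y.
∂L/∂y = -30.
∂L/∂y' = y'.
The Euler-Lagrange equation d/dx(∂L/∂y') − ∂L/∂y = 0 becomes:
    y'' + 30 = 0
General solution: y(x) = -15 x^2 + A x + B, where A and B are arbitrary constants fixed by the endpoint conditions.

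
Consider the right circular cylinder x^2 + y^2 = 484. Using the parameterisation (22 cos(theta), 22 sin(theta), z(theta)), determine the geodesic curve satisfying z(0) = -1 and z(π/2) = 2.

Parameterise the cylinder of radius R = 22 as
    r(θ) = (22 cos θ, 22 sin θ, z(θ)).
The arc-length element is
    ds = sqrt(484 + (dz/dθ)^2) dθ,
so the Lagrangian is L = sqrt(484 + z'^2).
L depends on z' only, not on z or θ, so ∂L/∂z = 0 and
    ∂L/∂z' = z' / sqrt(484 + z'^2).
The Euler-Lagrange equation gives
    d/dθ( z' / sqrt(484 + z'^2) ) = 0,
so z' is constant. Integrating once:
    z(θ) = a θ + b,
a helix on the cylinder (a straight line when the cylinder is unrolled). The constants a, b are determined by the endpoint conditions.
With endpoint conditions z(0) = -1 and z(π/2) = 2: from z(0) = b we get b = -1, and a·π/2 + -1 = 2 gives a = 6/π, so
    z(θ) = (6/π) θ − 1.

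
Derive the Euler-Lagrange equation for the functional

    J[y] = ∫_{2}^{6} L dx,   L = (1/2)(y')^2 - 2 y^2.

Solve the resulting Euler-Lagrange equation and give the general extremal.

The Lagrangian is L = (1/2)(y')^2 - 2 y^2.
∂L/∂y = -4y.
∂L/∂y' = y'.
The Euler-Lagrange equation d/dx(∂L/∂y') − ∂L/∂y = 0 becomes:
    y'' + 4 y = 0
General solution: y(x) = A sin(2x) + B cos(2x), where A and B are arbitrary constants fixed by the endpoint conditions.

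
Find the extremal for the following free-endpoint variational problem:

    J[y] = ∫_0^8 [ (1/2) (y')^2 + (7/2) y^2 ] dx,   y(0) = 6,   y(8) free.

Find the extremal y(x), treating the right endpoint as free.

The Lagrangian L = (1/2) (y')^2 + (7/2) y^2 gives
    ∂L/∂y = 7 y,   ∂L/∂y' = y'.
Euler-Lagrange: y'' − 7 y = 0.
With k = sqrt(7), the general solution is
    y(x) = A cosh(sqrt(7) x) + B sinh(sqrt(7) x).
Fixed left endpoint y(0) = 6 ⇒ A = 6.
The right endpoint x = 8 is free, so the natural (transversality) condition is ∂L/∂y' |_{x=8} = 0, i.e. y'(8) = 0.
Compute y'(x) = A k sinh(k x) + B k cosh(k x), so
    y'(8) = A k sinh(k·8) + B k cosh(k·8) = 0
    ⇒ B = −A tanh(k·8) = − 6 tanh(sqrt(7)·8).
Therefore the extremal is
    y(x) = 6 cosh(sqrt(7) x) − 6 tanh(sqrt(7)·8) sinh(sqrt(7) x).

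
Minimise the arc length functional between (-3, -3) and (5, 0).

Arc-length functional: J[y] = ∫ sqrt(1 + (y')^2) dx.
Lagrangian L = sqrt(1 + (y')^2) has no explicit y dependence, so ∂L/∂y = 0 and the Euler-Lagrange equation gives
    d/dx( y' / sqrt(1 + (y')^2) ) = 0  ⇒  y' / sqrt(1 + (y')^2) = const.
Hence y' is constant, so y(x) is affine.
Fitting the endpoints (-3, -3) and (5, 0):
    slope m = (0 − (-3)) / (5 − (-3)) = 3/8,
    intercept c = (-3) − m·(-3) = -15/8.
Extremal: y(x) = (3/8) x - 15/8.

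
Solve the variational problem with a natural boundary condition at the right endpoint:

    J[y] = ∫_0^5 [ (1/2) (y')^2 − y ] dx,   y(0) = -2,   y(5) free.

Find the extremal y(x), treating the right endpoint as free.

The Lagrangian L = (1/2) (y')^2 − y gives
    ∂L/∂y = −1,   ∂L/∂y' = y'.
Euler-Lagrange: d/dx(y') − (−1) = 0, i.e. y'' + 1 = 0, so
    y(x) = −(1/2) x^2 + C1 x + C2.
Fixed left endpoint y(0) = -2 ⇒ C2 = -2.
The right endpoint x = 5 is free, so the natural (transversality) condition is ∂L/∂y' |_{x=5} = 0, i.e. y'(5) = 0.
Compute y'(x) = −1 x + C1, so y'(5) = −5 + C1 = 0 ⇒ C1 = 5.
Therefore the extremal is
    y(x) = −x^2/2 + 5 x − 2.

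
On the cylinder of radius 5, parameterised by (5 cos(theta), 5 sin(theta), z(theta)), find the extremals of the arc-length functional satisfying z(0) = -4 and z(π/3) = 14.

Parameterise the cylinder of radius R = 5 as
    r(θ) = (5 cos θ, 5 sin θ, z(θ)).
The arc-length element is
    ds = sqrt(25 + (dz/dθ)^2) dθ,
so the Lagrangian is L = sqrt(25 + z'^2).
L depends on z' only, not on z or θ, so ∂L/∂z = 0 and
    ∂L/∂z' = z' / sqrt(25 + z'^2).
The Euler-Lagrange equation gives
    d/dθ( z' / sqrt(25 + z'^2) ) = 0,
so z' is constant. Integrating once:
    z(θ) = a θ + b,
a helix on the cylinder (a straight line when the cylinder is unrolled). The constants a, b are determined by the endpoint conditions.
With endpoint conditions z(0) = -4 and z(π/3) = 14: from z(0) = b we get b = -4, and a·π/3 + -4 = 14 gives a = 54/π, so
    z(θ) = (54/π) θ − 4.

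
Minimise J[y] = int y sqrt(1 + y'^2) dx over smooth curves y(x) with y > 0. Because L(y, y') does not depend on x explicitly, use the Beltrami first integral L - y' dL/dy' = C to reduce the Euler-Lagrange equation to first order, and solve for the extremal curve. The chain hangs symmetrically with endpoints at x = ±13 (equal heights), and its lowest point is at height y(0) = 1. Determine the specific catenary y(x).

The Lagrangian L(y, y') = y sqrt(1 + y'^2) has no explicit x dependence, so the Beltrami identity applies:
    L − y' ∂L/∂y' = C.
Compute ∂L/∂y' = y · y' / sqrt(1 + y'^2). Then
    L − y' ∂L/∂y'
    = y sqrt(1 + y'^2) − y · y'^2 / sqrt(1 + y'^2)
    = y (1 + y'^2 − y'^2) / sqrt(1 + y'^2)
    = y / sqrt(1 + y'^2) = C.
Squaring gives y^2 = C^2 (1 + y'^2), i.e.
    y'^2 = y^2 / C^2 − 1.
Separating variables,
    dy / sqrt(y^2 − C^2) = dx / C,
and integrating gives arccosh(y / C) = (x − a)/C, so
    y(x) = C cosh((x − a)/C),
the catenary. The constants C and a are fixed by the two endpoint conditions (and, for the hanging-chain problem, the length constraint selects C).
Now fit the given data. The endpoints x = ±13 are symmetric at equal height, so the catenary is even about its minimum: a = 0 and y(x) = C cosh(x/C). The lowest point is y(0) = C cosh(0) = C, and we are told y(0) = 1, so C = 1. Therefore
    y(x) = cosh(x),
and at the endpoints
    y(±13) = cosh(13).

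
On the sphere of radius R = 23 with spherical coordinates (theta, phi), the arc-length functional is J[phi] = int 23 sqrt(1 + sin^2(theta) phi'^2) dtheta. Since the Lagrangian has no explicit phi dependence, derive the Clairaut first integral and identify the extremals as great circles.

On the sphere of radius R = 23 with spherical coordinates (θ, φ), the induced metric is
    ds^2 = 529(dθ^2 + sin^2(θ) dφ^2).
Parameterise by θ; the arc-length functional is
    J[φ] = ∫ 23 sqrt(1 + sin^2(θ) (dφ/dθ)^2) dθ,
so L = 23 sqrt(1 + sin^2(θ) φ'^2). Compute
    ∂L/∂φ = 0  (L has no explicit φ dependence),
    ∂L/∂φ' = 23 sin^2(θ) φ' / sqrt(1 + sin^2(θ) φ'^2).
Since ∂L/∂φ = 0, the Euler-Lagrange equation
    d/dθ(∂L/∂φ') − ∂L/∂φ = 0
reduces to d/dθ(∂L/∂φ') = 0, i.e. the momentum conjugate to φ is conserved:
    23 sin^2(θ) φ' / sqrt(1 + sin^2(θ) φ'^2) = C.
The overall factor of 23 is constant, so dividing through gives Clairaut's relation sin^2(θ) φ' / sqrt(1 + sin^2(θ) φ'^2) = C' (with C' = C/23). Solving for φ' and integrating gives the great-circle family
    cot(θ) = A cos(φ − φ_0),
i.e. the intersection of the sphere with a plane through the origin. The two constants A and φ_0 (equivalently C and one phase) are fixed by the two endpoint conditions.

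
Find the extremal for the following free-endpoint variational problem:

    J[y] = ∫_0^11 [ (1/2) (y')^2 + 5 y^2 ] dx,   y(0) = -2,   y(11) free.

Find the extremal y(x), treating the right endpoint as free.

The Lagrangian L = (1/2) (y')^2 + 5 y^2 gives
    ∂L/∂y = 10 y,   ∂L/∂y' = y'.
Euler-Lagrange: y'' − 10 y = 0.
With k = sqrt(10), the general solution is
    y(x) = A cosh(sqrt(10) x) + B sinh(sqrt(10) x).
Fixed left endpoint y(0) = -2 ⇒ A = -2.
The right endpoint x = 11 is free, so the natural (transversality) condition is ∂L/∂y' |_{x=11} = 0, i.e. y'(11) = 0.
Compute y'(x) = A k sinh(k x) + B k cosh(k x), so
    y'(11) = A k sinh(k·11) + B k cosh(k·11) = 0
    ⇒ B = −A tanh(k·11) = 2 tanh(sqrt(10)·11).
Therefore the extremal is
    y(x) = −2 cosh(sqrt(10) x) + 2 tanh(sqrt(10)·11) sinh(sqrt(10) x).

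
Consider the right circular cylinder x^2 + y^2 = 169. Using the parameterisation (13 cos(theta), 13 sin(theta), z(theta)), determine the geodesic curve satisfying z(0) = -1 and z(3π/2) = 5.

Parameterise the cylinder of radius R = 13 as
    r(θ) = (13 cos θ, 13 sin θ, z(θ)).
The arc-length element is
    ds = sqrt(169 + (dz/dθ)^2) dθ,
so the Lagrangian is L = sqrt(169 + z'^2).
L depends on z' only, not on z or θ, so ∂L/∂z = 0 and
    ∂L/∂z' = z' / sqrt(169 + z'^2).
The Euler-Lagrange equation gives
    d/dθ( z' / sqrt(169 + z'^2) ) = 0,
so z' is constant. Integrating once:
    z(θ) = a θ + b,
a helix on the cylinder (a straight line when the cylinder is unrolled). The constants a, b are determined by the endpoint conditions.
With endpoint conditions z(0) = -1 and z(3π/2) = 5: from z(0) = b we get b = -1, and a·3π/2 + -1 = 5 gives a = 4/π, so
    z(θ) = (4/π) θ − 1.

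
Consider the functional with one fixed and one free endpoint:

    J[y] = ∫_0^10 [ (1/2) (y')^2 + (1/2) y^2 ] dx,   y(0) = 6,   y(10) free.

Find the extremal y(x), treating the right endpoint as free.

The Lagrangian L = (1/2) (y')^2 + (1/2) y^2 gives
    ∂L/∂y = 1 y,   ∂L/∂y' = y'.
Euler-Lagrange: y'' − y = 0.
With k = 1, the general solution is
    y(x) = A cosh(x) + B sinh(x).
Fixed left endpoint y(0) = 6 ⇒ A = 6.
The right endpoint x = 10 is free, so the natural (transversality) condition is ∂L/∂y' |_{x=10} = 0, i.e. y'(10) = 0.
Compute y'(x) = A k sinh(k x) + B k cosh(k x), so
    y'(10) = A k sinh(k·10) + B k cosh(k·10) = 0
    ⇒ B = −A tanh(k·10) = − 6 tanh(1·10).
Therefore the extremal is
    y(x) = 6 cosh(1 x) − 6 tanh(1·10) sinh(1 x).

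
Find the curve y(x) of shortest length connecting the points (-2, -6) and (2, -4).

Arc-length functional: J[y] = ∫ sqrt(1 + (y')^2) dx.
Lagrangian L = sqrt(1 + (y')^2) has no explicit y dependence, so ∂L/∂y = 0 and the Euler-Lagrange equation gives
    d/dx( y' / sqrt(1 + (y')^2) ) = 0  ⇒  y' / sqrt(1 + (y')^2) = const.
Hence y' is constant, so y(x) is affine.
Fitting the endpoints (-2, -6) and (2, -4):
    slope m = ((-4) − (-6)) / (2 − (-2)) = 1/2,
    intercept c = (-6) − m·(-2) = -5.
Extremal: y(x) = (1/2) x - 5.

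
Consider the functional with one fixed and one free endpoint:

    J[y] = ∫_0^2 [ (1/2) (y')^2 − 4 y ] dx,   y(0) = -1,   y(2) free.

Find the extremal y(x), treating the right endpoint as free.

The Lagrangian L = (1/2) (y')^2 − 4 y gives
    ∂L/∂y = −4,   ∂L/∂y' = y'.
Euler-Lagrange: d/dx(y') − (−4) = 0, i.e. y'' + 4 = 0, so
    y(x) = −(4/2) x^2 + C1 x + C2.
Fixed left endpoint y(0) = -1 ⇒ C2 = -1.
The right endpoint x = 2 is free, so the natural (transversality) condition is ∂L/∂y' |_{x=2} = 0, i.e. y'(2) = 0.
Compute y'(x) = −4 x + C1, so y'(2) = −8 + C1 = 0 ⇒ C1 = 8.
Therefore the extremal is
    y(x) = −2 x^2 + 8 x − 1.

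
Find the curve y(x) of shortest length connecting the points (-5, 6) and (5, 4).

Arc-length functional: J[y] = ∫ sqrt(1 + (y')^2) dx.
Lagrangian L = sqrt(1 + (y')^2) has no explicit y dependence, so ∂L/∂y = 0 and the Euler-Lagrange equation gives
    d/dx( y' / sqrt(1 + (y')^2) ) = 0  ⇒  y' / sqrt(1 + (y')^2) = const.
Hence y' is constant, so y(x) is affine.
Fitting the endpoints (-5, 6) and (5, 4):
    slope m = (4 − 6) / (5 − (-5)) = -1/5,
    intercept c = 6 − m·(-5) = 5.
Extremal: y(x) = (-1/5) x + 5.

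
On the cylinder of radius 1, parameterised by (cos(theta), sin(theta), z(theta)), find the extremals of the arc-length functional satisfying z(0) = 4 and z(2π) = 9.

Parameterise the cylinder of radius R = 1 as
    r(θ) = (cos θ, sin θ, z(θ)).
The arc-length element is
    ds = sqrt(1 + (dz/dθ)^2) dθ,
so the Lagrangian is L = sqrt(1 + z'^2).
L depends on z' only, not on z or θ, so ∂L/∂z = 0 and
    ∂L/∂z' = z' / sqrt(1 + z'^2).
The Euler-Lagrange equation gives
    d/dθ( z' / sqrt(1 + z'^2) ) = 0,
so z' is constant. Integrating once:
    z(θ) = a θ + b,
a helix on the cylinder (a straight line when the cylinder is unrolled). The constants a, b are determined by the endpoint conditions.
With endpoint conditions z(0) = 4 and z(2π) = 9: from z(0) = b we get b = 4, and a·2π + 4 = 9 gives a = 5/(2π), so
    z(θ) = (5/(2π)) θ + 4.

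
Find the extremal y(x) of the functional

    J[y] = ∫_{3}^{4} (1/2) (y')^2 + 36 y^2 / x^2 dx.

The Lagrangian is L = (1/2) (y')^2 + 36 y^2 / x^2.
Compute ∂L/∂y = 72y/x^2, ∂L/∂y' = y'.
The Euler-Lagrange equation d/dx(∂L/∂y') − ∂L/∂y = 0 reduces to
    y'' − 72/x^2 · y = 0  (x > 0).
Its general solution is
    y(x) = A x^9 + B x^(-8),
with A, B fixed by the endpoint conditions.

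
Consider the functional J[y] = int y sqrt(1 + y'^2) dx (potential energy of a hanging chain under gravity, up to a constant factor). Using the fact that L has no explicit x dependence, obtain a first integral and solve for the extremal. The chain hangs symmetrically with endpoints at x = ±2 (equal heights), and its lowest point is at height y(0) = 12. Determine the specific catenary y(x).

The Lagrangian L(y, y') = y sqrt(1 + y'^2) has no explicit x dependence, so the Beltrami identity applies:
    L − y' ∂L/∂y' = C.
Compute ∂L/∂y' = y · y' / sqrt(1 + y'^2). Then
    L − y' ∂L/∂y'
    = y sqrt(1 + y'^2) − y · y'^2 / sqrt(1 + y'^2)
    = y (1 + y'^2 − y'^2) / sqrt(1 + y'^2)
    = y / sqrt(1 + y'^2) = C.
Squaring gives y^2 = C^2 (1 + y'^2), i.e.
    y'^2 = y^2 / C^2 − 1.
Separating variables,
    dy / sqrt(y^2 − C^2) = dx / C,
and integrating gives arccosh(y / C) = (x − a)/C, so
    y(x) = C cosh((x − a)/C),
the catenary. The constants C and a are fixed by the two endpoint conditions (and, for the hanging-chain problem, the length constraint selects C).
Now fit the given data. The endpoints x = ±2 are symmetric at equal height, so the catenary is even about its minimum: a = 0 and y(x) = C cosh(x/C). The lowest point is y(0) = C cosh(0) = C, and we are told y(0) = 12, so C = 12. Therefore
    y(x) = 12 cosh(x/12),
and at the endpoints
    y(±2) = 12 cosh(2/12).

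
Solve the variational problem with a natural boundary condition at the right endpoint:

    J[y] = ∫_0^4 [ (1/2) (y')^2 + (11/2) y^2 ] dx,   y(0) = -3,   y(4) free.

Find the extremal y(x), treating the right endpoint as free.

The Lagrangian L = (1/2) (y')^2 + (11/2) y^2 gives
    ∂L/∂y = 11 y,   ∂L/∂y' = y'.
Euler-Lagrange: y'' − 11 y = 0.
With k = sqrt(11), the general solution is
    y(x) = A cosh(sqrt(11) x) + B sinh(sqrt(11) x).
Fixed left endpoint y(0) = -3 ⇒ A = -3.
The right endpoint x = 4 is free, so the natural (transversality) condition is ∂L/∂y' |_{x=4} = 0, i.e. y'(4) = 0.
Compute y'(x) = A k sinh(k x) + B k cosh(k x), so
    y'(4) = A k sinh(k·4) + B k cosh(k·4) = 0
    ⇒ B = −A tanh(k·4) = 3 tanh(sqrt(11)·4).
Therefore the extremal is
    y(x) = −3 cosh(sqrt(11) x) + 3 tanh(sqrt(11)·4) sinh(sqrt(11) x).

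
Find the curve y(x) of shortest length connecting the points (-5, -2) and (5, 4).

Arc-length functional: J[y] = ∫ sqrt(1 + (y')^2) dx.
Lagrangian L = sqrt(1 + (y')^2) has no explicit y dependence, so ∂L/∂y = 0 and the Euler-Lagrange equation gives
    d/dx( y' / sqrt(1 + (y')^2) ) = 0  ⇒  y' / sqrt(1 + (y')^2) = const.
Hence y' is constant, so y(x) is affine.
Fitting the endpoints (-5, -2) and (5, 4):
    slope m = (4 − (-2)) / (5 − (-5)) = 3/5,
    intercept c = (-2) − m·(-5) = 1.
Extremal: y(x) = (3/5) x + 1.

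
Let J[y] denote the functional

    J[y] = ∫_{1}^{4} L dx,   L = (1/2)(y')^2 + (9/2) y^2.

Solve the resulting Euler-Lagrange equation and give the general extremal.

The Lagrangian is L = (1/2)(y')^2 + (9/2) y^2.
∂L/∂y = 9y.
∂L/∂y' = y'.
The Euler-Lagrange equation d/dx(∂L/∂y') − ∂L/∂y = 0 becomes:
    y'' - 9 y = 0
General solution: y(x) = A e^(3x) + B e^(-3x), where A and B are arbitrary constants fixed by the endpoint conditions.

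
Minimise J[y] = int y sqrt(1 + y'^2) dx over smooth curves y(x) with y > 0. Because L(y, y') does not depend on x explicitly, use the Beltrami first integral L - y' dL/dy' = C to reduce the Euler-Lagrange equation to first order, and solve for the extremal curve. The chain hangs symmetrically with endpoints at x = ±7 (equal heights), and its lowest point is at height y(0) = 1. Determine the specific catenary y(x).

The Lagrangian L(y, y') = y sqrt(1 + y'^2) has no explicit x dependence, so the Beltrami identity applies:
    L − y' ∂L/∂y' = C.
Compute ∂L/∂y' = y · y' / sqrt(1 + y'^2). Then
    L − y' ∂L/∂y'
    = y sqrt(1 + y'^2) − y · y'^2 / sqrt(1 + y'^2)
    = y (1 + y'^2 − y'^2) / sqrt(1 + y'^2)
    = y / sqrt(1 + y'^2) = C.
Squaring gives y^2 = C^2 (1 + y'^2), i.e.
    y'^2 = y^2 / C^2 − 1.
Separating variables,
    dy / sqrt(y^2 − C^2) = dx / C,
and integrating gives arccosh(y / C) = (x − a)/C, so
    y(x) = C cosh((x − a)/C),
the catenary. The constants C and a are fixed by the two endpoint conditions (and, for the hanging-chain problem, the length constraint selects C).
Now fit the given data. The endpoints x = ±7 are symmetric at equal height, so the catenary is even about its minimum: a = 0 and y(x) = C cosh(x/C). The lowest point is y(0) = C cosh(0) = C, and we are told y(0) = 1, so C = 1. Therefore
    y(x) = cosh(x),
and at the endpoints
    y(±7) = cosh(7).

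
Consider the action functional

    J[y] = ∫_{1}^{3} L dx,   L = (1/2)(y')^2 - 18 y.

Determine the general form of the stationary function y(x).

The Lagrangian is L = (1/2)(y')^2 - 18 y.
∂L/∂y = -18.
∂L/∂y' = y'.
The Euler-Lagrange equation d/dx(∂L/∂y') − ∂L/∂y = 0 becomes:
    y'' + 18 = 0
General solution: y(x) = -9 x^2 + A x + B, where A and B are arbitrary constants fixed by the endpoint conditions.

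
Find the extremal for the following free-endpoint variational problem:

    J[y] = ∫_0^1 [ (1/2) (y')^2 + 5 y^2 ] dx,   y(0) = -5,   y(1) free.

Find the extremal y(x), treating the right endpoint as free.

The Lagrangian L = (1/2) (y')^2 + 5 y^2 gives
    ∂L/∂y = 10 y,   ∂L/∂y' = y'.
Euler-Lagrange: y'' − 10 y = 0.
With k = sqrt(10), the general solution is
    y(x) = A cosh(sqrt(10) x) + B sinh(sqrt(10) x).
Fixed left endpoint y(0) = -5 ⇒ A = -5.
The right endpoint x = 1 is free, so the natural (transversality) condition is ∂L/∂y' |_{x=1} = 0, i.e. y'(1) = 0.
Compute y'(x) = A k sinh(k x) + B k cosh(k x), so
    y'(1) = A k sinh(k·1) + B k cosh(k·1) = 0
    ⇒ B = −A tanh(k·1) = 5 tanh(sqrt(10)·1).
Therefore the extremal is
    y(x) = −5 cosh(sqrt(10) x) + 5 tanh(sqrt(10)·1) sinh(sqrt(10) x).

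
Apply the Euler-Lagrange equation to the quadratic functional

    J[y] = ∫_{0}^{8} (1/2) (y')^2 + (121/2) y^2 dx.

The Lagrangian is L = (1/2) (y')^2 + (121/2) y^2.
Compute ∂L/∂y = 121y, ∂L/∂y' = y'.
The Euler-Lagrange equation d/dx(∂L/∂y') − ∂L/∂y = 0 reduces to
    y'' − 121 y = 0.
Its general solution is
    y(x) = A e^(11x) + B e^(−11x),
with A, B fixed by the endpoint conditions.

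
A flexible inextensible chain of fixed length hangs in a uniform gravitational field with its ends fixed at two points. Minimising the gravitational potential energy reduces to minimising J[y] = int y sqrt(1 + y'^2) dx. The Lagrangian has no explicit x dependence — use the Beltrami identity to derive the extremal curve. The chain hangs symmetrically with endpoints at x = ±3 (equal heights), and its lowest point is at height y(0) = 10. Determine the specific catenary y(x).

The Lagrangian L(y, y') = y sqrt(1 + y'^2) has no explicit x dependence, so the Beltrami identity applies:
    L − y' ∂L/∂y' = C.
Compute ∂L/∂y' = y · y' / sqrt(1 + y'^2). Then
    L − y' ∂L/∂y'
    = y sqrt(1 + y'^2) − y · y'^2 / sqrt(1 + y'^2)
    = y (1 + y'^2 − y'^2) / sqrt(1 + y'^2)
    = y / sqrt(1 + y'^2) = C.
Squaring gives y^2 = C^2 (1 + y'^2), i.e.
    y'^2 = y^2 / C^2 − 1.
Separating variables,
    dy / sqrt(y^2 − C^2) = dx / C,
and integrating gives arccosh(y / C) = (x − a)/C, so
    y(x) = C cosh((x − a)/C),
the catenary. The constants C and a are fixed by the two endpoint conditions (and, for the hanging-chain problem, the length constraint selects C).
Now fit the given data. The endpoints x = ±3 are symmetric at equal height, so the catenary is even about its minimum: a = 0 and y(x) = C cosh(x/C). The lowest point is y(0) = C cosh(0) = C, and we are told y(0) = 10, so C = 10. Therefore
    y(x) = 10 cosh(x/10),
and at the endpoints
    y(±3) = 10 cosh(3/10).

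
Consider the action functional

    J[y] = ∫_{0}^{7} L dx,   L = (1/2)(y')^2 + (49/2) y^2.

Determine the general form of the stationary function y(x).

The Lagrangian is L = (1/2)(y')^2 + (49/2) y^2.
∂L/∂y = 49y.
∂L/∂y' = y'.
The Euler-Lagrange equation d/dx(∂L/∂y') − ∂L/∂y = 0 becomes:
    y'' - 49 y = 0
General solution: y(x) = A e^(7x) + B e^(-7x), where A and B are arbitrary constants fixed by the endpoint conditions.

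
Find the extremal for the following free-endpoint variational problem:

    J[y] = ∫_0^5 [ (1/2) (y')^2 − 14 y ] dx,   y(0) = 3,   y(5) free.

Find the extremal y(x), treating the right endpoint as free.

The Lagrangian L = (1/2) (y')^2 − 14 y gives
    ∂L/∂y = −14,   ∂L/∂y' = y'.
Euler-Lagrange: d/dx(y') − (−14) = 0, i.e. y'' + 14 = 0, so
    y(x) = −(14/2) x^2 + C1 x + C2.
Fixed left endpoint y(0) = 3 ⇒ C2 = 3.
The right endpoint x = 5 is free, so the natural (transversality) condition is ∂L/∂y' |_{x=5} = 0, i.e. y'(5) = 0.
Compute y'(x) = −14 x + C1, so y'(5) = −70 + C1 = 0 ⇒ C1 = 70.
Therefore the extremal is
    y(x) = −7 x^2 + 70 x + 3.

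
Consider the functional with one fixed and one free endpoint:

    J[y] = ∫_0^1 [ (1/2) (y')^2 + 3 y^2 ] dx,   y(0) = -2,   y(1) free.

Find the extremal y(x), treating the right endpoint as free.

The Lagrangian L = (1/2) (y')^2 + 3 y^2 gives
    ∂L/∂y = 6 y,   ∂L/∂y' = y'.
Euler-Lagrange: y'' − 6 y = 0.
With k = sqrt(6), the general solution is
    y(x) = A cosh(sqrt(6) x) + B sinh(sqrt(6) x).
Fixed left endpoint y(0) = -2 ⇒ A = -2.
The right endpoint x = 1 is free, so the natural (transversality) condition is ∂L/∂y' |_{x=1} = 0, i.e. y'(1) = 0.
Compute y'(x) = A k sinh(k x) + B k cosh(k x), so
    y'(1) = A k sinh(k·1) + B k cosh(k·1) = 0
    ⇒ B = −A tanh(k·1) = 2 tanh(sqrt(6)·1).
Therefore the extremal is
    y(x) = −2 cosh(sqrt(6) x) + 2 tanh(sqrt(6)·1) sinh(sqrt(6) x).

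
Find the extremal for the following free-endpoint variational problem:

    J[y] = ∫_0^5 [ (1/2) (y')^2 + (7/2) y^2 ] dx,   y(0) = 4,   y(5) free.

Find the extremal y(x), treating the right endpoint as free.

The Lagrangian L = (1/2) (y')^2 + (7/2) y^2 gives
    ∂L/∂y = 7 y,   ∂L/∂y' = y'.
Euler-Lagrange: y'' − 7 y = 0.
With k = sqrt(7), the general solution is
    y(x) = A cosh(sqrt(7) x) + B sinh(sqrt(7) x).
Fixed left endpoint y(0) = 4 ⇒ A = 4.
The right endpoint x = 5 is free, so the natural (transversality) condition is ∂L/∂y' |_{x=5} = 0, i.e. y'(5) = 0.
Compute y'(x) = A k sinh(k x) + B k cosh(k x), so
    y'(5) = A k sinh(k·5) + B k cosh(k·5) = 0
    ⇒ B = −A tanh(k·5) = − 4 tanh(sqrt(7)·5).
Therefore the extremal is
    y(x) = 4 cosh(sqrt(7) x) − 4 tanh(sqrt(7)·5) sinh(sqrt(7) x).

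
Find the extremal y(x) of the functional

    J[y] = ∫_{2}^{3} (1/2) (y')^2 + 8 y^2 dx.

The Lagrangian is L = (1/2) (y')^2 + 8 y^2.
Compute ∂L/∂y = 16y, ∂L/∂y' = y'.
The Euler-Lagrange equation d/dx(∂L/∂y') − ∂L/∂y = 0 reduces to
    y'' − 16 y = 0.
Its general solution is
    y(x) = A e^(4x) + B e^(−4x),
with A, B fixed by the endpoint conditions.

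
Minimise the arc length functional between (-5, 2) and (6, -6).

Arc-length functional: J[y] = ∫ sqrt(1 + (y')^2) dx.
Lagrangian L = sqrt(1 + (y')^2) has no explicit y dependence, so ∂L/∂y = 0 and the Euler-Lagrange equation gives
    d/dx( y' / sqrt(1 + (y')^2) ) = 0  ⇒  y' / sqrt(1 + (y')^2) = const.
Hence y' is constant, so y(x) is affine.
Fitting the endpoints (-5, 2) and (6, -6):
    slope m = ((-6) − 2) / (6 − (-5)) = -8/11,
    intercept c = 2 − m·(-5) = -18/11.
Extremal: y(x) = (-8/11) x - 18/11.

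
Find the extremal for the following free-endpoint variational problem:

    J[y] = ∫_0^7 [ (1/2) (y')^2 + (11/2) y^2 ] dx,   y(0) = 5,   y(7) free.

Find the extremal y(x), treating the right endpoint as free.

The Lagrangian L = (1/2) (y')^2 + (11/2) y^2 gives
    ∂L/∂y = 11 y,   ∂L/∂y' = y'.
Euler-Lagrange: y'' − 11 y = 0.
With k = sqrt(11), the general solution is
    y(x) = A cosh(sqrt(11) x) + B sinh(sqrt(11) x).
Fixed left endpoint y(0) = 5 ⇒ A = 5.
The right endpoint x = 7 is free, so the natural (transversality) condition is ∂L/∂y' |_{x=7} = 0, i.e. y'(7) = 0.
Compute y'(x) = A k sinh(k x) + B k cosh(k x), so
    y'(7) = A k sinh(k·7) + B k cosh(k·7) = 0
    ⇒ B = −A tanh(k·7) = − 5 tanh(sqrt(11)·7).
Therefore the extremal is
    y(x) = 5 cosh(sqrt(11) x) − 5 tanh(sqrt(11)·7) sinh(sqrt(11) x).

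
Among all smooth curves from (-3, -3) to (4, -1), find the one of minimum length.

Arc-length functional: J[y] = ∫ sqrt(1 + (y')^2) dx.
Lagrangian L = sqrt(1 + (y')^2) has no explicit y dependence, so ∂L/∂y = 0 and the Euler-Lagrange equation gives
    d/dx( y' / sqrt(1 + (y')^2) ) = 0  ⇒  y' / sqrt(1 + (y')^2) = const.
Hence y' is constant, so y(x) is affine.
Fitting the endpoints (-3, -3) and (4, -1):
    slope m = ((-1) − (-3)) / (4 − (-3)) = 2/7,
    intercept c = (-3) − m·(-3) = -15/7.
Extremal: y(x) = (2/7) x - 15/7.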